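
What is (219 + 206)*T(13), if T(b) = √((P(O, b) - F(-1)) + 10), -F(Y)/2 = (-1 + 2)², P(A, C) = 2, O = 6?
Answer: 425*√14 ≈ 1590.2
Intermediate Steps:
F(Y) = -2 (F(Y) = -2*(-1 + 2)² = -2*1² = -2*1 = -2)
T(b) = √14 (T(b) = √((2 - 1*(-2)) + 10) = √((2 + 2) + 10) = √(4 + 10) = √14)
(219 + 206)*T(13) = (219 + 206)*√14 = 425*√14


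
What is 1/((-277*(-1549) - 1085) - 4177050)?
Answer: -1/3749062 ≈ -2.6673e-7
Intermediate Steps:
1/((-277*(-1549) - 1085) - 4177050) = 1/((429073 - 1085) - 4177050) = 1/(427988 - 4177050) = 1/(-3749062) = -1/3749062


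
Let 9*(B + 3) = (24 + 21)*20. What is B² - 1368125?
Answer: -1358716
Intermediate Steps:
B = 97 (B = -3 + ((24 + 21)*20)/9 = -3 + (45*20)/9 = -3 + (⅑)*900 = -3 + 100 = 97)
B² - 1368125 = 97² - 1368125 = 9409 - 1368125 = -1358716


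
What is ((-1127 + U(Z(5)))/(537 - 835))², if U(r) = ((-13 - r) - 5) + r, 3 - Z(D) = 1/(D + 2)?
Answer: 1311025/88804 ≈ 14.763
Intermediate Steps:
Z(D) = 3 - 1/(2 + D) (Z(D) = 3 - 1/(D + 2) = 3 - 1/(2 + D))
U(r) = -18 (U(r) = (-18 - r) + r = -18)
((-1127 + U(Z(5)))/(537 - 835))² = ((-1127 - 18)/(537 - 835))² = (-1145/(-298))² = (-1145*(-1/298))² = (1145/298)² = 1311025/88804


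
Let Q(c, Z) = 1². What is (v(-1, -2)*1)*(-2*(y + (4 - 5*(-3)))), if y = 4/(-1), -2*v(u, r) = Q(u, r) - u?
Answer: 30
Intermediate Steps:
Q(c, Z) = 1
v(u, r) = -½ + u/2 (v(u, r) = -(1 - u)/2 = -½ + u/2)
y = -4 (y = 4*(-1) = -4)
(v(-1, -2)*1)*(-2*(y + (4 - 5*(-3)))) = ((-½ + (½)*(-1))*1)*(-2*(-4 + (4 - 5*(-3)))) = ((-½ - ½)*1)*(-2*(-4 + (4 + 15))) = (-1*1)*(-2*(-4 + 19)) = -(-2)*15 = -1*(-30) = 30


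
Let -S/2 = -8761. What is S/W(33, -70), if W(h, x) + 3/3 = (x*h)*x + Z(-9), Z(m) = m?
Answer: 8761/80845 ≈ 0.10837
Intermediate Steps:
S = 17522 (S = -2*(-8761) = 17522)
W(h, x) = -10 + h*x² (W(h, x) = -1 + ((x*h)*x - 9) = -1 + ((h*x)*x - 9) = -1 + (h*x² - 9) = -1 + (-9 + h*x²) = -10 + h*x²)
S/W(33, -70) = 17522/(-10 + 33*(-70)²) = 17522/(-10 + 33*4900) = 17522/(-10 + 161700) = 17522/161690 = 17522*(1/161690) = 8761/80845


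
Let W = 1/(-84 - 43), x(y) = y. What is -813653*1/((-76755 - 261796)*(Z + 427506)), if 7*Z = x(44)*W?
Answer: 723337517/128667252107290 ≈ 5.6218e-6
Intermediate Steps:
W = -1/127 (W = 1/(-127) = -1/127 ≈ -0.0078740)
Z = -44/889 (Z = (44*(-1/127))/7 = (1/7)*(-44/127) = -44/889 ≈ -0.049494)
-813653*1/((-76755 - 261796)*(Z + 427506)) = -813653*1/((-76755 - 261796)*(-44/889 + 427506)) = -813653/((380052790/889)*(-338551)) = -813653/(-128667252107290/889) = -813653*(-889/128667252107290) = 723337517/128667252107290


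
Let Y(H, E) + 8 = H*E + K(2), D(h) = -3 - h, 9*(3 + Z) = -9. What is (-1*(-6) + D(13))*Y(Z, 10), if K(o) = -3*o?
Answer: 540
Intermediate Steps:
Z = -4 (Z = -3 + (1/9)*(-9) = -3 - 1 = -4)
Y(H, E) = -14 + E*H (Y(H, E) = -8 + (H*E - 3*2) = -8 + (E*H - 6) = -8 + (-6 + E*H) = -14 + E*H)
(-1*(-6) + D(13))*Y(Z, 10) = (-1*(-6) + (-3 - 1*13))*(-14 + 10*(-4)) = (6 + (-3 - 13))*(-14 - 40) = (6 - 16)*(-54) = -10*(-54) = 540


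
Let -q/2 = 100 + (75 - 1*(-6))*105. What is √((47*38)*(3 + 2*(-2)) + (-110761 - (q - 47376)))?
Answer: 219*I ≈ 219.0*I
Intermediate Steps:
q = -17210 (q = -2*(100 + (75 - 1*(-6))*105) = -2*(100 + (75 + 6)*105) = -2*(100 + 81*105) = -2*(100 + 8505) = -2*8605 = -17210)
√((47*38)*(3 + 2*(-2)) + (-110761 - (q - 47376))) = √((47*38)*(3 + 2*(-2)) + (-110761 - (-17210 - 47376))) = √(1786*(3 - 4) + (-110761 - 1*(-64586))) = √(1786*(-1) + (-110761 + 64586)) = √(-1786 - 46175) = √(-47961) = 219*I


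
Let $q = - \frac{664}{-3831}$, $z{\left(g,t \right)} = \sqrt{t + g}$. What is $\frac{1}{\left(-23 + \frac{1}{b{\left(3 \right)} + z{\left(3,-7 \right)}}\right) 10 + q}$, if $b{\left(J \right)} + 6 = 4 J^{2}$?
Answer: $- \frac{761212003521}{174694212364381} + \frac{73382805 i}{174694212364381} \approx -0.0043574 + 4.2006 \cdot 10^{-7} i$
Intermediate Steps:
$b{\left(J \right)} = -6 + 4 J^{2}$
$z{\left(g,t \right)} = \sqrt{g + t}$
$q = \frac{664}{3831}$ ($q = \left(-664\right) \left(- \frac{1}{3831}\right) = \frac{664}{3831} \approx 0.17332$)
$\frac{1}{\left(-23 + \frac{1}{b{\left(3 \right)} + z{\left(3,-7 \right)}}\right) 10 + q} = \frac{1}{\left(-23 + \frac{1}{\left(-6 + 4 \cdot 3^{2}\right) + \sqrt{3 - 7}}\right) 10 + \frac{664}{3831}} = \frac{1}{\left(-23 + \frac{1}{\left(-6 + 4 \cdot 9\right) + \sqrt{-4}}\right) 10 + \frac{664}{3831}} = \frac{1}{\left(-23 + \frac{1}{\left(-6 + 36\right) + 2 i}\right) 10 + \frac{664}{3831}} = \frac{1}{\left(-23 + \frac{1}{30 + 2 i}\right) 10 + \frac{664}{3831}} = \frac{1}{\left(-23 + \frac{30 - 2 i}{904}\right) 10 + \frac{664}{3831}} = \frac{1}{\left(-230 + \frac{5 \left(30 - 2 i\right)}{452}\right) + \frac{664}{3831}} = \frac{1}{- \frac{880466}{3831} + \frac{5 \left(30 - 2 i\right)}{452}}$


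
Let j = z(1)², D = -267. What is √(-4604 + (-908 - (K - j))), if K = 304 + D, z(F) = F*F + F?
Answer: I*√5545 ≈ 74.465*I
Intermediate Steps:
z(F) = F + F² (z(F) = F² + F = F + F²)
j = 4 (j = (1*(1 + 1))² = (1*2)² = 2² = 4)
K = 37 (K = 304 - 267 = 37)
√(-4604 + (-908 - (K - j))) = √(-4604 + (-908 - (37 - 1*4))) = √(-4604 + (-908 - (37 - 4))) = √(-4604 + (-908 - 1*33)) = √(-4604 + (-908 - 33)) = √(-4604 - 941) = √(-5545) = I*√5545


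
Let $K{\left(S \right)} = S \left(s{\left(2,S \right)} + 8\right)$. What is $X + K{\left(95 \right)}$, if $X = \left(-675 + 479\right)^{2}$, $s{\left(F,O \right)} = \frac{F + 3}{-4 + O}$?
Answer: $\frac{3565491}{91} \approx 39181.0$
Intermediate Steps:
$s{\left(F,O \right)} = \frac{3 + F}{-4 + O}$
$X = 38416$ ($X = \left(-196\right)^{2} = 38416$)
$K{\left(S \right)} = S \left(8 + \frac{5}{-4 + S}\right)$ ($K{\left(S \right)} = S \left(\frac{3 + 2}{-4 + S} + 8\right) = S \left(\frac{1}{-4 + S} 5 + 8\right) = S \left(\frac{5}{-4 + S} + 8\right) = S \left(8 + \frac{5}{-4 + S}\right)$)
$X + K{\left(95 \right)} = 38416 + \frac{95 \left(-27 + 8 \cdot 95\right)}{-4 + 95} = 38416 + \frac{95 \left(-27 + 760\right)}{91} = 38416 + 95 \cdot \frac{1}{91} \cdot 733 = 38416 + \frac{69635}{91} = \frac{3565491}{91}$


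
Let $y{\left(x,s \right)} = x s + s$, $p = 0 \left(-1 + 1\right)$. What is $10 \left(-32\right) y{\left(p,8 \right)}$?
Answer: $-2560$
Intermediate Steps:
$p = 0$ ($p = 0 \cdot 0 = 0$)
$y{\left(x,s \right)} = s + s x$ ($y{\left(x,s \right)} = s x + s = s + s x$)
$10 \left(-32\right) y{\left(p,8 \right)} = 10 \left(-32\right) 8 \left(1 + 0\right) = - 320 \cdot 8 \cdot 1 = \left(-320\right) 8 = -2560$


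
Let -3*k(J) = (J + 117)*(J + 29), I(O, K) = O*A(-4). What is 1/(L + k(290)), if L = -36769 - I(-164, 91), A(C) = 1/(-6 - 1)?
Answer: -21/1681472 ≈ -1.2489e-5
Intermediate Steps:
A(C) = -⅐ (A(C) = 1/(-7) = -⅐)
I(O, K) = -O/7 (I(O, K) = O*(-⅐) = -O/7)
k(J) = -(29 + J)*(117 + J)/3 (k(J) = -(J + 117)*(J + 29)/3 = -(117 + J)*(29 + J)/3 = -(29 + J)*(117 + J)/3)
L = -257547/7 (L = -36769 - (-1)*(-164)/7 = -36769 - 1*164/7 = -36769 - 164/7 = -257547/7 ≈ -36792.)
1/(L + k(290)) = 1/(-257547/7 + (-1131 - 146/3*290 - ⅓*290²)) = 1/(-257547/7 + (-1131 - 42340/3 - ⅓*84100)) = 1/(-257547/7 + (-1131 - 42340/3 - 84100/3)) = 1/(-257547/7 - 129833/3) = 1/(-1681472/21) = -21/1681472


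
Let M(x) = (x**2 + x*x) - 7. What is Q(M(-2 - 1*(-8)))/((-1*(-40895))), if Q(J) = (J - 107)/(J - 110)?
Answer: 14/613425 ≈ 2.2823e-5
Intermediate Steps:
M(x) = -7 + 2*x**2 (M(x) = (x**2 + x**2) - 7 = 2*x**2 - 7 = -7 + 2*x**2)
Q(J) = (-107 + J)/(-110 + J)
Q(M(-2 - 1*(-8)))/((-1*(-40895))) = ((-107 + (-7 + 2*(-2 - 1*(-8))**2))/(-110 + (-7 + 2*(-2 - 1*(-8))**2)))/((-1*(-40895))) = ((-107 + (-7 + 2*(-2 + 8)**2))/(-110 + (-7 + 2*(-2 + 8)**2)))/40895 = ((-107 + (-7 + 2*6**2))/(-110 + (-7 + 2*6**2)))*(1/40895) = ((-107 + (-7 + 2*36))/(-110 + (-7 + 2*36)))*(1/40895) = ((-107 + (-7 + 72))/(-110 + (-7 + 72)))*(1/40895) = ((-107 + 65)/(-110 + 65))*(1/40895) = (-42/(-45))*(1/40895) = -1/45*(-42)*(1/40895) = (14/15)*(1/40895) = 14/613425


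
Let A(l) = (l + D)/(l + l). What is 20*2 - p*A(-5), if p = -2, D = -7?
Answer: 212/5 ≈ 42.400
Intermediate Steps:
A(l) = (-7 + l)/(2*l) (A(l) = (l - 7)/(l + l) = (-7 + l)/((2*l)) = (-7 + l)*(1/(2*l)) = (-7 + l)/(2*l))
20*2 - p*A(-5) = 20*2 - (-2)*(1/2)*(-7 - 5)/(-5) = 40 - (-2)*(1/2)*(-1/5)*(-12) = 40 - (-2)*6/5 = 40 - 1*(-12/5) = 40 + 12/5 = 212/5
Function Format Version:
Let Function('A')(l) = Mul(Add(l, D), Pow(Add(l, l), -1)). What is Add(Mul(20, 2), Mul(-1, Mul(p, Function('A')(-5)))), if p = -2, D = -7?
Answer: Rational(212, 5) ≈ 42.400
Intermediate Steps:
Function('A')(l) = Mul(Rational(1, 2), Pow(l, -1), Add(-7, l)) (Function('A')(l) = Mul(Add(l, -7), Pow(Add(l, l), -1)) = Mul(Add(-7, l), Pow(Mul(2, l), -1)) = Mul(Add(-7, l), Mul(Rational(1, 2), Pow(l, -1))) = Mul(Rational(1, 2), Pow(l, -1), Add(-7, l)))
Add(Mul(20, 2), Mul(-1, Mul(p, Function('A')(-5)))) = Add(Mul(20, 2), Mul(-1, Mul(-2, Mul(Rational(1, 2), Pow(-5, -1), Add(-7, -5))))) = Add(40, Mul(-1, Mul(-2, Mul(Rational(1, 2), Rational(-1, 5), -12)))) = Add(40, Mul(-1, Mul(-2, Rational(6, 5)))) = Add(40, Mul(-1, Rational(-12, 5))) = Add(40, Rational(12, 5)) = Rational(212, 5)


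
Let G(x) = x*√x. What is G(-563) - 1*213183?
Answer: -213183 - 563*I*√563 ≈ -2.1318e+5 - 13359.0*I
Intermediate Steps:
G(x) = x^(3/2)
G(-563) - 1*213183 = (-563)^(3/2) - 1*213183 = -563*I*√563 - 213183 = -213183 - 563*I*√563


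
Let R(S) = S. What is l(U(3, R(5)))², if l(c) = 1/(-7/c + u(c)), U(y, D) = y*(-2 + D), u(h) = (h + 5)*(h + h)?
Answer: 81/5112121 ≈ 1.5845e-5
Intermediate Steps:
u(h) = 2*h*(5 + h) (u(h) = (5 + h)*(2*h) = 2*h*(5 + h))
l(c) = 1/(-7/c + 2*c*(5 + c))
l(U(3, R(5)))² = ((3*(-2 + 5))/(-7 + 2*(3*(-2 + 5))²*(5 + 3*(-2 + 5))))² = ((3*3)/(-7 + 2*(3*3)²*(5 + 3*3)))² = (9/(-7 + 2*9²*(5 + 9)))² = (9/(-7 + 2*81*14))² = (9/(-7 + 2268))² = (9/2261)² = 81/5112121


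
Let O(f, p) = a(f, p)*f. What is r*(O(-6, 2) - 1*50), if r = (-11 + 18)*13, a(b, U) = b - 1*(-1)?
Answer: -1820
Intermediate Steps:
a(b, U) = 1 + b (a(b, U) = b + 1 = 1 + b)
O(f, p) = f*(1 + f) (O(f, p) = (1 + f)*f = f*(1 + f))
r = 91 (r = 7*13 = 91)
r*(O(-6, 2) - 1*50) = 91*(-6*(1 - 6) - 1*50) = 91*(-6*(-5) - 50) = 91*(30 - 50) = 91*(-20) = -1820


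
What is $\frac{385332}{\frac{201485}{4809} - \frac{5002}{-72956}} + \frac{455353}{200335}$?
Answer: $\frac{222052344120144287}{24177469341665} \approx 9184.3$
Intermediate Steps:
$\frac{385332}{\frac{201485}{4809} - \frac{5002}{-72956}} + \frac{455353}{200335} = \frac{385332}{201485 \cdot \frac{1}{4809} - - \frac{41}{598}} + 455353 \cdot \frac{1}{200335} = \frac{385332}{\frac{201485}{4809} + \frac{41}{598}} + \frac{455353}{200335} = \frac{385332}{\frac{120685199}{2875782}} + \frac{455353}{200335} = 385332 \cdot \frac{2875782}{120685199} + \frac{455353}{200335} = \frac{1108130829624}{120685199} + \frac{455353}{200335} = \frac{222052344120144287}{24177469341665}$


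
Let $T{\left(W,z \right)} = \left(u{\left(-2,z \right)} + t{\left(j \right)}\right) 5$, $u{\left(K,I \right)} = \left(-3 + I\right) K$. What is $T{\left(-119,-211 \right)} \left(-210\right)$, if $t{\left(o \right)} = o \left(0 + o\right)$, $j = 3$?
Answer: $-458850$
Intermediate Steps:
$u{\left(K,I \right)} = K \left(-3 + I\right)$
$t{\left(o \right)} = o^{2}$ ($t{\left(o \right)} = o o = o^{2}$)
$T{\left(W,z \right)} = 75 - 10 z$ ($T{\left(W,z \right)} = \left(- 2 \left(-3 + z\right) + 3^{2}\right) 5 = \left(\left(6 - 2 z\right) + 9\right) 5 = \left(15 - 2 z\right) 5 = 75 - 10 z$)
$T{\left(-119,-211 \right)} \left(-210\right) = \left(75 - -2110\right) \left(-210\right) = \left(75 + 2110\right) \left(-210\right) = 2185 \left(-210\right) = -458850$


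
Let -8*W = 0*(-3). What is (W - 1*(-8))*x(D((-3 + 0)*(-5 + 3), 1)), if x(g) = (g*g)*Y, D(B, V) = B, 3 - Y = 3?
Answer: 0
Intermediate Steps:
Y = 0 (Y = 3 - 1*3 = 3 - 3 = 0)
W = 0 (W = -0*(-3) = -1/8*0 = 0)
x(g) = 0 (x(g) = (g*g)*0 = g**2*0 = 0)
(W - 1*(-8))*x(D((-3 + 0)*(-5 + 3), 1)) = (0 - 1*(-8))*0 = (0 + 8)*0 = 8*0 = 0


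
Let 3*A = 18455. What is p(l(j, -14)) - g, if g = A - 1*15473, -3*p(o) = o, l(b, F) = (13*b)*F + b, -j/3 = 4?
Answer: 25792/3 ≈ 8597.3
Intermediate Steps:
A = 18455/3 (A = (1/3)*18455 = 18455/3 ≈ 6151.7)
j = -12 (j = -3*4 = -12)
l(b, F) = b + 13*F*b (l(b, F) = 13*F*b + b = b + 13*F*b)
p(o) = -o/3
g = -27964/3 (g = 18455/3 - 1*15473 = 18455/3 - 15473 = -27964/3 ≈ -9321.3)
p(l(j, -14)) - g = -(-4)*(1 + 13*(-14)) - 1*(-27964/3) = -(-4)*(1 - 182) + 27964/3 = -(-4)*(-181) + 27964/3 = -1/3*2172 + 27964/3 = -724 + 27964/3 = 25792/3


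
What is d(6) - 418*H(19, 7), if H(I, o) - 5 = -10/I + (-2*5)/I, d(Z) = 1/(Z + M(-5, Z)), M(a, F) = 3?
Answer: -14849/9 ≈ -1649.9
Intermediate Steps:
d(Z) = 1/(3 + Z) (d(Z) = 1/(Z + 3) = 1/(3 + Z))
H(I, o) = 5 - 20/I (H(I, o) = 5 + (-10/I + (-2*5)/I) = 5 + (-10/I - 10/I) = 5 - 20/I)
d(6) - 418*H(19, 7) = 1/(3 + 6) - 418*(5 - 20/19) = 1/9 - 418*(5 - 20*1/19) = ⅑ - 418*(5 - 20/19) = ⅑ - 418*75/19 = ⅑ - 1650 = -14849/9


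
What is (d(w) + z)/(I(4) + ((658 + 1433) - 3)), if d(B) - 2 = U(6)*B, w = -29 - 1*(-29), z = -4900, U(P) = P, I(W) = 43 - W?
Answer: -4898/2127 ≈ -2.3028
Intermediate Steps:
w = 0 (w = -29 + 29 = 0)
d(B) = 2 + 6*B
(d(w) + z)/(I(4) + ((658 + 1433) - 3)) = ((2 + 6*0) - 4900)/((43 - 1*4) + ((658 + 1433) - 3)) = ((2 + 0) - 4900)/((43 - 4) + (2091 - 3)) = (2 - 4900)/(39 + 2088) = -4898/2127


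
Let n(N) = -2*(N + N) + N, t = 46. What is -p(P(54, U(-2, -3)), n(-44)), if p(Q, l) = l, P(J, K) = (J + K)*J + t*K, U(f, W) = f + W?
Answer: -132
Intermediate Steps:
U(f, W) = W + f
n(N) = -3*N (n(N) = -4*N + N = -3*N)
P(J, K) = 46*K + J*(J + K) (P(J, K) = (J + K)*J + 46*K = J*(J + K) + 46*K = 46*K + J*(J + K))
-p(P(54, U(-2, -3)), n(-44)) = -(-3)*(-44) = -1*132 = -132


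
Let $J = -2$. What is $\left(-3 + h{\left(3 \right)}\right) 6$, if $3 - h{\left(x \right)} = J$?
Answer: $12$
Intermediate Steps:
$h{\left(x \right)} = 5$ ($h{\left(x \right)} = 3 - -2 = 3 + 2 = 5$)
$\left(-3 + h{\left(3 \right)}\right) 6 = \left(-3 + 5\right) 6 = 2 \cdot 6 = 12$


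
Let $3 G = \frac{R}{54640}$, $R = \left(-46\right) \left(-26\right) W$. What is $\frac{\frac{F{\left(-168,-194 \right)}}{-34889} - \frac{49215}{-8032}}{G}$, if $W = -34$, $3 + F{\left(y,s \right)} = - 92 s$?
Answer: $- \frac{64234562025}{2837452592} \approx -22.638$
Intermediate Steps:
$F{\left(y,s \right)} = -3 - 92 s$
$R = -40664$ ($R = \left(-46\right) \left(-26\right) \left(-34\right) = 1196 \left(-34\right) = -40664$)
$G = - \frac{5083}{20490}$ ($G = \frac{\left(-40664\right) \frac{1}{54640}}{3} = \frac{1}{3} \left(- \frac{5083}{6830}\right) = - \frac{5083}{20490} \approx -0.24807$)
$\frac{\frac{F{\left(-168,-194 \right)}}{-34889} - \frac{49215}{-8032}}{G} = \frac{\frac{-3 - -17848}{-34889} - \frac{49215}{-8032}}{- \frac{5083}{20490}} = \left(\left(-3 + 17848\right) \left(- \frac{1}{34889}\right) - - \frac{49215}{8032}\right) \left(- \frac{20490}{5083}\right) = \left(17845 \left(- \frac{1}{34889}\right) + \frac{49215}{8032}\right) \left(- \frac{20490}{5083}\right) = \left(- \frac{17845}{34889} + \frac{49215}{8032}\right) \left(- \frac{20490}{5083}\right) = \frac{6269845}{1116448} \left(- \frac{20490}{5083}\right) = - \frac{64234562025}{2837452592}$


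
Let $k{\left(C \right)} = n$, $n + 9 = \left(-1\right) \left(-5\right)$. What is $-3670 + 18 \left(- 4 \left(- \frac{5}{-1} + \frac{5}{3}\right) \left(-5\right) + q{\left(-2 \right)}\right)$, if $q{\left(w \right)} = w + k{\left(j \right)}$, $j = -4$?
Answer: $-1378$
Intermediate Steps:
$n = -4$ ($n = -9 - -5 = -9 + 5 = -4$)
$k{\left(C \right)} = -4$
$q{\left(w \right)} = -4 + w$ ($q{\left(w \right)} = w - 4 = -4 + w$)
$-3670 + 18 \left(- 4 \left(- \frac{5}{-1} + \frac{5}{3}\right) \left(-5\right) + q{\left(-2 \right)}\right) = -3670 + 18 \left(- 4 \left(- \frac{5}{-1} + \frac{5}{3}\right) \left(-5\right) - 6\right) = -3670 + 18 \left(- 4 \left(\left(-5\right) \left(-1\right) + 5 \cdot \frac{1}{3}\right) \left(-5\right) - 6\right) = -3670 + 18 \left(- 4 \left(5 + \frac{5}{3}\right) \left(-5\right) - 6\right) = -3670 + 18 \left(\left(-4\right) \frac{20}{3} \left(-5\right) - 6\right) = -3670 + 18 \left(\left(- \frac{80}{3}\right) \left(-5\right) - 6\right) = -3670 + 18 \left(\frac{400}{3} - 6\right) = -3670 + 18 \cdot \frac{382}{3} = -3670 + 2292 = -1378$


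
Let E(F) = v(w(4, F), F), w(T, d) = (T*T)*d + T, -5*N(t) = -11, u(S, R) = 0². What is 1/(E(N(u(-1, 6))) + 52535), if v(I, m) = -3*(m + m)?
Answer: 5/262609 ≈ 1.9040e-5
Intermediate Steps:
u(S, R) = 0
N(t) = 11/5 (N(t) = -⅕*(-11) = 11/5)
w(T, d) = T + d*T² (w(T, d) = T²*d + T = d*T² + T = T + d*T²)
v(I, m) = -6*m
E(F) = -6*F
1/(E(N(u(-1, 6))) + 52535) = 1/(-6*11/5 + 52535) = 1/(-66/5 + 52535) = 1/(262609/5) = 5/262609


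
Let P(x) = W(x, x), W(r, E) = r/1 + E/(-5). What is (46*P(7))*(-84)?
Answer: -108192/5 ≈ -21638.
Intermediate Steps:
W(r, E) = r - E/5 (W(r, E) = r*1 + E*(-⅕) = r - E/5)
P(x) = 4*x/5 (P(x) = x - x/5 = 4*x/5)
(46*P(7))*(-84) = (46*((⅘)*7))*(-84) = (46*(28/5))*(-84) = (1288/5)*(-84) = -108192/5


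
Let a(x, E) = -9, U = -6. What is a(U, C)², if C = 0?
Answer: 81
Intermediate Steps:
a(U, C)² = (-9)² = 81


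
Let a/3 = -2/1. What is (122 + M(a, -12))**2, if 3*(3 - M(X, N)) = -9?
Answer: 16384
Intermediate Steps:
a = -6 (a = 3*(-2/1) = 3*(-2*1) = 3*(-2) = -6)
M(X, N) = 6 (M(X, N) = 3 - 1/3*(-9) = 3 + 3 = 6)
(122 + M(a, -12))**2 = (122 + 6)**2 = 128**2 = 16384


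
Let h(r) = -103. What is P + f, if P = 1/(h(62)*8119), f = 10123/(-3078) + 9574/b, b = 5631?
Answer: -7675128201785/4831396209342 ≈ -1.5886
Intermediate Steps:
f = -9177947/5777406 (f = 10123/(-3078) + 9574/5631 = 10123*(-1/3078) + 9574*(1/5631) = -10123/3078 + 9574/5631 = -9177947/5777406 ≈ -1.5886)
P = -1/836257 (P = 1/(-103*8119) = -1/103*1/8119 = -1/836257 ≈ -1.1958e-6)
P + f = -1/836257 - 9177947/5777406 = -7675128201785/4831396209342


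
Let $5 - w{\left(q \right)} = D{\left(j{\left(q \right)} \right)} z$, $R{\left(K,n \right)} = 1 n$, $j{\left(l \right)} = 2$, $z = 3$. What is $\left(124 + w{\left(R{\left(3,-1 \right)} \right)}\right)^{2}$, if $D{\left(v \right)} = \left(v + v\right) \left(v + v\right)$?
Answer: $6561$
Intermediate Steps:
$D{\left(v \right)} = 4 v^{2}$ ($D{\left(v \right)} = 2 v 2 v = 4 v^{2}$)
$R{\left(K,n \right)} = n$
$w{\left(q \right)} = -43$ ($w{\left(q \right)} = 5 - 4 \cdot 2^{2} \cdot 3 = 5 - 4 \cdot 4 \cdot 3 = 5 - 16 \cdot 3 = 5 - 48 = -43$)
$\left(124 + w{\left(R{\left(3,-1 \right)} \right)}\right)^{2} = \left(124 - 43\right)^{2} = 81^{2} = 6561$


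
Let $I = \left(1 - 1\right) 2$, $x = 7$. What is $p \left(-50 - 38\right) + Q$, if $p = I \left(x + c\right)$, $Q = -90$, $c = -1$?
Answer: $-90$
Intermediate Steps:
$I = 0$ ($I = 0 \cdot 2 = 0$)
$p = 0$ ($p = 0 \left(7 - 1\right) = 0 \cdot 6 = 0$)
$p \left(-50 - 38\right) + Q = 0 \left(-50 - 38\right) - 90 = 0 \left(-88\right) - 90 = 0 - 90 = -90$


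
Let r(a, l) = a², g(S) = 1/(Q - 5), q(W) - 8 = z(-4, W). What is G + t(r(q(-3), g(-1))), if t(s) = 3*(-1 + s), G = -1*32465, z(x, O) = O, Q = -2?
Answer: -32393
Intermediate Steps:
q(W) = 8 + W
g(S) = -⅐ (g(S) = 1/(-2 - 5) = 1/(-7) = -⅐)
G = -32465
t(s) = -3 + 3*s
G + t(r(q(-3), g(-1))) = -32465 + (-3 + 3*(8 - 3)²) = -32465 + (-3 + 3*5²) = -32465 + (-3 + 3*25) = -32465 + (-3 + 75) = -32465 + 72 = -32393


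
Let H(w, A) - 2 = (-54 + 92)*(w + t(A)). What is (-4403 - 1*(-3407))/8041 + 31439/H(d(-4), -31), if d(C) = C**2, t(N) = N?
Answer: -253366727/4567288 ≈ -55.474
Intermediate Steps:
H(w, A) = 2 + 38*A + 38*w (H(w, A) = 2 + (-54 + 92)*(w + A) = 2 + 38*(A + w) = 2 + (38*A + 38*w) = 2 + 38*A + 38*w)
(-4403 - 1*(-3407))/8041 + 31439/H(d(-4), -31) = (-4403 - 1*(-3407))/8041 + 31439/(2 + 38*(-31) + 38*(-4)**2) = (-4403 + 3407)*(1/8041) + 31439/(2 - 1178 + 38*16) = -996*1/8041 + 31439/(2 - 1178 + 608) = -996/8041 + 31439/(-568) = -996/8041 + 31439*(-1/568) = -996/8041 - 31439/568 = -253366727/4567288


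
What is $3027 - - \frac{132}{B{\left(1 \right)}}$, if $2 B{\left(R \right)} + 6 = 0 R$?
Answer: $2983$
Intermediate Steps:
$B{\left(R \right)} = -3$ ($B{\left(R \right)} = -3 + \frac{0 R}{2} = -3 + \frac{1}{2} \cdot 0 = -3 + 0 = -3$)
$3027 - - \frac{132}{B{\left(1 \right)}} = 3027 - - \frac{132}{-3} = 3027 - \left(-132\right) \left(- \frac{1}{3}\right) = 3027 - 44 = 2983$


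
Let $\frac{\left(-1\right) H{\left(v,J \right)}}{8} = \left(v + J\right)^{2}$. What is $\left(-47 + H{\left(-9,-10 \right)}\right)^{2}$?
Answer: $8614225$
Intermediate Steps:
$H{\left(v,J \right)} = - 8 \left(J + v\right)^{2}$ ($H{\left(v,J \right)} = - 8 \left(v + J\right)^{2} = - 8 \left(J + v\right)^{2}$)
$\left(-47 + H{\left(-9,-10 \right)}\right)^{2} = \left(-47 - 8 \left(-10 - 9\right)^{2}\right)^{2} = \left(-47 - 8 \left(-19\right)^{2}\right)^{2} = \left(-47 - 2888\right)^{2} = \left(-2935\right)^{2} = 8614225$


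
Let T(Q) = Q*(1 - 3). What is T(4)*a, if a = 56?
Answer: -448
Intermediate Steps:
T(Q) = -2*Q (T(Q) = Q*(-2) = -2*Q)
T(4)*a = -2*4*56 = -8*56 = -448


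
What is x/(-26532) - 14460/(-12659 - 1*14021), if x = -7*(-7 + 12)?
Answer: 9614663/17696844 ≈ 0.54330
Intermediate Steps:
x = -35 (x = -7*5 = -35)
x/(-26532) - 14460/(-12659 - 1*14021) = -35/(-26532) - 14460/(-12659 - 1*14021) = -35*(-1/26532) - 14460/(-12659 - 14021) = 35/26532 - 14460/(-26680) = 35/26532 - 14460*(-1/26680) = 35/26532 + 723/1334 = 9614663/17696844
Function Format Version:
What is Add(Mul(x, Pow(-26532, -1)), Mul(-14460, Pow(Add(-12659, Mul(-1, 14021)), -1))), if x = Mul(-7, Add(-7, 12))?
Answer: Rational(9614663, 17696844) ≈ 0.54330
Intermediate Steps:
x = -35 (x = Mul(-7, 5) = -35)
Add(Mul(x, Pow(-26532, -1)), Mul(-14460, Pow(Add(-12659, Mul(-1, 14021)), -1))) = Add(Mul(-35, Pow(-26532, -1)), Mul(-14460, Pow(Add(-12659, Mul(-1, 14021)), -1))) = Add(Mul(-35, Rational(-1, 26532)), Mul(-14460, Pow(Add(-12659, -14021), -1))) = Add(Rational(35, 26532), Mul(-14460, Pow(-26680, -1))) = Add(Rational(35, 26532), Mul(-14460, Rational(-1, 26680))) = Add(Rational(35, 26532), Rational(723, 1334)) = Rational(9614663, 17696844)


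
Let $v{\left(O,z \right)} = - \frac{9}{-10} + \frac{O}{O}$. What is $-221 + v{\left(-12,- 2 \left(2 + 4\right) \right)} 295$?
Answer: $\frac{679}{2} \approx 339.5$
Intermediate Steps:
$v{\left(O,z \right)} = \frac{19}{10}$ ($v{\left(O,z \right)} = \left(-9\right) \left(- \frac{1}{10}\right) + 1 = \frac{9}{10} + 1 = \frac{19}{10}$)
$-221 + v{\left(-12,- 2 \left(2 + 4\right) \right)} 295 = -221 + \frac{19}{10} \cdot 295 = -221 + \frac{1121}{2} = \frac{679}{2}$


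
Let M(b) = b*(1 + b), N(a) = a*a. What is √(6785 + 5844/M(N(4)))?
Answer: √7868297/34 ≈ 82.501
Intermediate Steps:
N(a) = a²
√(6785 + 5844/M(N(4))) = √(6785 + 5844/((4²*(1 + 4²)))) = √(6785 + 5844/((16*(1 + 16)))) = √(6785 + 5844/((16*17))) = √(6785 + 5844/272) = √(6785 + 5844*(1/272)) = √(6785 + 1461/68) = √(462841/68) = √7868297/34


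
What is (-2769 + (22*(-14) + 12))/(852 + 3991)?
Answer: -3065/4843 ≈ -0.63287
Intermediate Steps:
(-2769 + (22*(-14) + 12))/(852 + 3991) = (-2769 + (-308 + 12))/4843 = (-2769 - 296)*(1/4843) = -3065*1/4843 = -3065/4843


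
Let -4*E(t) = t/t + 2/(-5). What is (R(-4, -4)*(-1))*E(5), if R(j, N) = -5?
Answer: -¾ ≈ -0.75000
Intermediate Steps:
E(t) = -3/20 (E(t) = -(t/t + 2/(-5))/4 = -(1 + 2*(-⅕))/4 = -(1 - ⅖)/4 = -¼*⅗ = -3/20)
(R(-4, -4)*(-1))*E(5) = -5*(-1)*(-3/20) = 5*(-3/20) = -¾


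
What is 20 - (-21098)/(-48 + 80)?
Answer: 10869/16 ≈ 679.31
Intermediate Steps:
20 - (-21098)/(-48 + 80) = 20 - (-21098)/32 = 20 - 154*(-137/32) = 20 + 10549/16 = 10869/16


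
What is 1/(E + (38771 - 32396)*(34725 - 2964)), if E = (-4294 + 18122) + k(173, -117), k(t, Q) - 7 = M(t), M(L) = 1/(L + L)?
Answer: 346/70061612661 ≈ 4.9385e-9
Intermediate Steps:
M(L) = 1/(2*L)
k(t, Q) = 7 + 1/(2*t)
E = 4786911/346 (E = (-4294 + 18122) + (7 + (½)/173) = 13828 + (7 + (½)*(1/173)) = 13828 + (7 + 1/346) = 13828 + 2423/346 = 4786911/346 ≈ 13835.)
1/(E + (38771 - 32396)*(34725 - 2964)) = 1/(4786911/346 + (38771 - 32396)*(34725 - 2964)) = 1/(4786911/346 + 6375*31761) = 1/(4786911/346 + 202476375) = 1/(70061612661/346) = 346/70061612661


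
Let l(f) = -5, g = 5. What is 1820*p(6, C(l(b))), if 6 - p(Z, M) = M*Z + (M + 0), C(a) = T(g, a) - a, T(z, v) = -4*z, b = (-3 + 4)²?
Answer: 202020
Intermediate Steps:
b = 1 (b = 1² = 1)
C(a) = -20 - a (C(a) = -4*5 - a = -20 - a)
p(Z, M) = 6 - M - M*Z (p(Z, M) = 6 - (M*Z + (M + 0)) = 6 - (M*Z + M) = 6 - (M + M*Z) = 6 + (-M - M*Z) = 6 - M - M*Z)
1820*p(6, C(l(b))) = 1820*(6 - (-20 - 1*(-5)) - 1*(-20 - 1*(-5))*6) = 1820*(6 - (-20 + 5) - 1*(-20 + 5)*6) = 1820*(6 - 1*(-15) - 1*(-15)*6) = 1820*(6 + 15 + 90) = 1820*111 = 202020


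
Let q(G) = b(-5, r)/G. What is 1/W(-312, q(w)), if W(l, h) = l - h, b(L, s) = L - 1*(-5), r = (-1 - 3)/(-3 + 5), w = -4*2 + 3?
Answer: -1/312 ≈ -0.0032051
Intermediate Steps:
w = -5 (w = -8 + 3 = -5)
r = -2 (r = -4/2 = -4*½ = -2)
b(L, s) = 5 + L (b(L, s) = L + 5 = 5 + L)
q(G) = 0 (q(G) = (5 - 5)/G = 0/G = 0)
1/W(-312, q(w)) = 1/(-312 - 1*0) = 1/(-312 + 0) = 1/(-312) = -1/312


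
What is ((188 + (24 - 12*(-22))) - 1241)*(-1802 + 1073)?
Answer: 557685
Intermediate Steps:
((188 + (24 - 12*(-22))) - 1241)*(-1802 + 1073) = ((188 + (24 + 264)) - 1241)*(-729) = ((188 + 288) - 1241)*(-729) = (476 - 1241)*(-729) = -765*(-729) = 557685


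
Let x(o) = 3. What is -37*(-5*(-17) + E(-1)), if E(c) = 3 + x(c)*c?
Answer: -3145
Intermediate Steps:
E(c) = 3 + 3*c
-37*(-5*(-17) + E(-1)) = -37*(-5*(-17) + (3 + 3*(-1))) = -37*(85 + (3 - 3)) = -37*(85 + 0) = -37*85 = -3145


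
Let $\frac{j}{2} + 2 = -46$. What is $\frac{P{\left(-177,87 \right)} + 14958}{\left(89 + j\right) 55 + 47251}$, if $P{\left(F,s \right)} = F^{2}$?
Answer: $\frac{15429}{15622} \approx 0.98765$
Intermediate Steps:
$j = -96$ ($j = -4 + 2 \left(-46\right) = -4 - 92 = -96$)
$\frac{P{\left(-177,87 \right)} + 14958}{\left(89 + j\right) 55 + 47251} = \frac{\left(-177\right)^{2} + 14958}{\left(89 - 96\right) 55 + 47251} = \frac{31329 + 14958}{\left(-7\right) 55 + 47251} = \frac{46287}{-385 + 47251} = \frac{46287}{46866} = 46287 \cdot \frac{1}{46866} = \frac{15429}{15622}$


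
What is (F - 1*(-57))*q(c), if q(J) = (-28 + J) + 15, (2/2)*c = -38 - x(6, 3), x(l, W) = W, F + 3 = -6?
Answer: -2592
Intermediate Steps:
F = -9 (F = -3 - 6 = -9)
c = -41 (c = -38 - 1*3 = -38 - 3 = -41)
q(J) = -13 + J
(F - 1*(-57))*q(c) = (-9 - 1*(-57))*(-13 - 41) = (-9 + 57)*(-54) = 48*(-54) = -2592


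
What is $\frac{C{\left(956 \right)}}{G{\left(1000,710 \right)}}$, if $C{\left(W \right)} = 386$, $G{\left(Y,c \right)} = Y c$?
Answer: $\frac{193}{355000} \approx 0.00054366$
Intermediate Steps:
$\frac{C{\left(956 \right)}}{G{\left(1000,710 \right)}} = \frac{386}{1000 \cdot 710} = \frac{386}{710000} = 386 \cdot \frac{1}{710000} = \frac{193}{355000}$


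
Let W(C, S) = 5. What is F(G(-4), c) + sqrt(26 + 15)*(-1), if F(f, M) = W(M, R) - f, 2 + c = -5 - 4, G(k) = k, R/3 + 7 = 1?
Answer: 9 - sqrt(41) ≈ 2.5969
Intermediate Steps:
R = -18 (R = -21 + 3*1 = -21 + 3 = -18)
c = -11 (c = -2 + (-5 - 4) = -2 - 9 = -11)
F(f, M) = 5 - f
F(G(-4), c) + sqrt(26 + 15)*(-1) = (5 - 1*(-4)) + sqrt(26 + 15)*(-1) = (5 + 4) + sqrt(41)*(-1) = 9 - sqrt(41)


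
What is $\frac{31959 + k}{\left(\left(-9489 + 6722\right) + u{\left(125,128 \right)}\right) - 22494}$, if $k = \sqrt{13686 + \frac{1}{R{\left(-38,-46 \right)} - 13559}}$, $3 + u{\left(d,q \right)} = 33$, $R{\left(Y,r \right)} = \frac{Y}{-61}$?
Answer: $- \frac{31959}{25231} - \frac{\sqrt{9361633129758885}}{20867576091} \approx -1.2713$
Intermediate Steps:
$R{\left(Y,r \right)} = - \frac{Y}{61}$ ($R{\left(Y,r \right)} = Y \left(- \frac{1}{61}\right) = - \frac{Y}{61}$)
$u{\left(d,q \right)} = 30$ ($u{\left(d,q \right)} = -3 + 33 = 30$)
$k = \frac{\sqrt{9361633129758885}}{827061}$ ($k = \sqrt{13686 + \frac{1}{\left(- \frac{1}{61}\right) \left(-38\right) - 13559}} = \sqrt{13686 + \frac{1}{\frac{38}{61} - 13559}} = \sqrt{13686 + \frac{1}{- \frac{827061}{61}}} = \sqrt{13686 - \frac{61}{827061}} = \sqrt{\frac{11319156785}{827061}} = \frac{\sqrt{9361633129758885}}{827061} \approx 116.99$)
$\frac{31959 + k}{\left(\left(-9489 + 6722\right) + u{\left(125,128 \right)}\right) - 22494} = \frac{31959 + \frac{\sqrt{9361633129758885}}{827061}}{\left(\left(-9489 + 6722\right) + 30\right) - 22494} = \frac{31959 + \frac{\sqrt{9361633129758885}}{827061}}{\left(-2767 + 30\right) - 22494} = \frac{31959 + \frac{\sqrt{9361633129758885}}{827061}}{-2737 - 22494} = \frac{31959 + \frac{\sqrt{9361633129758885}}{827061}}{-25231} = \left(31959 + \frac{\sqrt{9361633129758885}}{827061}\right) \left(- \frac{1}{25231}\right) = - \frac{31959}{25231} - \frac{\sqrt{9361633129758885}}{20867576091}$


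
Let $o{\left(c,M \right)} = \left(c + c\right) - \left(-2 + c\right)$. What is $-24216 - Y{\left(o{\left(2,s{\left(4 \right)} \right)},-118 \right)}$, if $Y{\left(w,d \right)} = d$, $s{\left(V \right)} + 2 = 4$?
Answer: $-24098$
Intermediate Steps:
$s{\left(V \right)} = 2$ ($s{\left(V \right)} = -2 + 4 = 2$)
$o{\left(c,M \right)} = 2 + c$ ($o{\left(c,M \right)} = 2 c - \left(-2 + c\right) = 2 + c$)
$-24216 - Y{\left(o{\left(2,s{\left(4 \right)} \right)},-118 \right)} = -24216 - -118 = -24216 + 118 = -24098$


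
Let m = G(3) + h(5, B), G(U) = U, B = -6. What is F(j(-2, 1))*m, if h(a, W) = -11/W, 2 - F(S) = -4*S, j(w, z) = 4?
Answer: 87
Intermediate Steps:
F(S) = 2 + 4*S (F(S) = 2 - (-4)*S = 2 + 4*S)
m = 29/6 (m = 3 - 11/(-6) = 3 - 11*(-1/6) = 3 + 11/6 = 29/6 ≈ 4.8333)
F(j(-2, 1))*m = (2 + 4*4)*(29/6) = (2 + 16)*(29/6) = 18*(29/6) = 87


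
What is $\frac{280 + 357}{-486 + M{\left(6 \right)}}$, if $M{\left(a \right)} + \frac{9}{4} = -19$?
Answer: $- \frac{2548}{2029} \approx -1.2558$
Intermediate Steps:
$M{\left(a \right)} = - \frac{85}{4}$ ($M{\left(a \right)} = - \frac{9}{4} - 19 = - \frac{85}{4}$)
$\frac{280 + 357}{-486 + M{\left(6 \right)}} = \frac{280 + 357}{-486 - \frac{85}{4}} = \frac{637}{- \frac{2029}{4}} = 637 \left(- \frac{4}{2029}\right) = - \frac{2548}{2029}$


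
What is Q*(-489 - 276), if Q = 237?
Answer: -181305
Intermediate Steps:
Q*(-489 - 276) = 237*(-489 - 276) = 237*(-765) = -181305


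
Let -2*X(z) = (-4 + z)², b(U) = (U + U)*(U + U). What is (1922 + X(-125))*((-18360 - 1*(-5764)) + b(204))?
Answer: -984524398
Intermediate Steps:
b(U) = 4*U² (b(U) = (2*U)*(2*U) = 4*U²)
X(z) = -(-4 + z)²/2
(1922 + X(-125))*((-18360 - 1*(-5764)) + b(204)) = (1922 - (-4 - 125)²/2)*((-18360 - 1*(-5764)) + 4*204²) = (1922 - ½*(-129)²)*((-18360 + 5764) + 4*41616) = (1922 - ½*16641)*(-12596 + 166464) = (1922 - 16641/2)*153868 = -12797/2*153868 = -984524398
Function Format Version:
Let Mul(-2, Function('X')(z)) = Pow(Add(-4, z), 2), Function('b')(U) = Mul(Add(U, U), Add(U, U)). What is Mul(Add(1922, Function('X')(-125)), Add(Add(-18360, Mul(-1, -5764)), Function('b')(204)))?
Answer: -984524398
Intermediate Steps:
Function('b')(U) = Mul(4, Pow(U, 2)) (Function('b')(U) = Mul(Mul(2, U), Mul(2, U)) = Mul(4, Pow(U, 2)))
Function('X')(z) = Mul(Rational(-1, 2), Pow(Add(-4, z), 2))
Mul(Add(1922, Function('X')(-125)), Add(Add(-18360, Mul(-1, -5764)), Function('b')(204))) = Mul(Add(1922, Mul(Rational(-1, 2), Pow(Add(-4, -125), 2))), Add(Add(-18360, Mul(-1, -5764)), Mul(4, Pow(204, 2)))) = Mul(Add(1922, Mul(Rational(-1, 2), Pow(-129, 2))), Add(Add(-18360, 5764), Mul(4, 41616))) = Mul(Add(1922, Mul(Rational(-1, 2), 16641)), Add(-12596, 166464)) = Mul(Add(1922, Rational(-16641, 2)), 153868) = Mul(Rational(-12797, 2), 153868) = -984524398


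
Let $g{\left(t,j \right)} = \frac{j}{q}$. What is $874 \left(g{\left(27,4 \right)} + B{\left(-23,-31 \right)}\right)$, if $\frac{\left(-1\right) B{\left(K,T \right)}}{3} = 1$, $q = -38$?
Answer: $-2714$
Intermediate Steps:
$B{\left(K,T \right)} = -3$ ($B{\left(K,T \right)} = \left(-3\right) 1 = -3$)
$g{\left(t,j \right)} = - \frac{j}{38}$ ($g{\left(t,j \right)} = \frac{j}{-38} = j \left(- \frac{1}{38}\right) = - \frac{j}{38}$)
$874 \left(g{\left(27,4 \right)} + B{\left(-23,-31 \right)}\right) = 874 \left(\left(- \frac{1}{38}\right) 4 - 3\right) = 874 \left(- \frac{2}{19} - 3\right) = 874 \left(- \frac{59}{19}\right) = -2714$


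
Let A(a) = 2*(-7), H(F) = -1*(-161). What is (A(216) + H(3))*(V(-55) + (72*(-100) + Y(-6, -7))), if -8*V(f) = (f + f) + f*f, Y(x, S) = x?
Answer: -8902761/8 ≈ -1.1128e+6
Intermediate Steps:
H(F) = 161
A(a) = -14
V(f) = -f/4 - f²/8 (V(f) = -((f + f) + f*f)/8 = -(2*f + f²)/8 = -(f² + 2*f)/8 = -f/4 - f²/8)
(A(216) + H(3))*(V(-55) + (72*(-100) + Y(-6, -7))) = (-14 + 161)*(-⅛*(-55)*(2 - 55) + (72*(-100) - 6)) = 147*(-⅛*(-55)*(-53) + (-7200 - 6)) = 147*(-2915/8 - 7206) = 147*(-60563/8) = -8902761/8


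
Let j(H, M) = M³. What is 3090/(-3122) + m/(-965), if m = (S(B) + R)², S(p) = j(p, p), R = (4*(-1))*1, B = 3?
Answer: -2316694/1506365 ≈ -1.5379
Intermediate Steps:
R = -4 (R = -4*1 = -4)
S(p) = p³
m = 529 (m = (3³ - 4)² = (27 - 4)² = 23² = 529)
3090/(-3122) + m/(-965) = 3090/(-3122) + 529/(-965) = 3090*(-1/3122) + 529*(-1/965) = -1545/1561 - 529/965 = -2316694/1506365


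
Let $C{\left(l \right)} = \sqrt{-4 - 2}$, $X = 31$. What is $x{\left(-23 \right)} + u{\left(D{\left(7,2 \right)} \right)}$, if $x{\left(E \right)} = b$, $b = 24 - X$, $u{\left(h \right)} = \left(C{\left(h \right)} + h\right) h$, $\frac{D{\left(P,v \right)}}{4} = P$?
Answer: $777 + 28 i \sqrt{6} \approx 777.0 + 68.586 i$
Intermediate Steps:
$C{\left(l \right)} = i \sqrt{6}$ ($C{\left(l \right)} = \sqrt{-6} = i \sqrt{6}$)
$D{\left(P,v \right)} = 4 P$
$u{\left(h \right)} = h \left(h + i \sqrt{6}\right)$ ($u{\left(h \right)} = \left(i \sqrt{6} + h\right) h = \left(h + i \sqrt{6}\right) h = h \left(h + i \sqrt{6}\right)$)
$b = -7$ ($b = 24 - 31 = -7$)
$x{\left(E \right)} = -7$
$x{\left(-23 \right)} + u{\left(D{\left(7,2 \right)} \right)} = -7 + 4 \cdot 7 \left(4 \cdot 7 + i \sqrt{6}\right) = -7 + 28 \left(28 + i \sqrt{6}\right) = -7 + \left(784 + 28 i \sqrt{6}\right) = 777 + 28 i \sqrt{6}$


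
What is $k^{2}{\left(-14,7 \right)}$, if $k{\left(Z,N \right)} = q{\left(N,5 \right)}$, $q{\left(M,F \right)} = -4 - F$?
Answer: $81$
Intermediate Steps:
$k{\left(Z,N \right)} = -9$ ($k{\left(Z,N \right)} = -4 - 5 = -9$)
$k^{2}{\left(-14,7 \right)} = \left(-9\right)^{2} = 81$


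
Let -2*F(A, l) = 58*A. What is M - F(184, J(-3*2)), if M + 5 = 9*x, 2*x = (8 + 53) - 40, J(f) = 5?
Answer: 10851/2 ≈ 5425.5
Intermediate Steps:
x = 21/2 (x = ((8 + 53) - 40)/2 = (61 - 40)/2 = (½)*21 = 21/2 ≈ 10.500)
F(A, l) = -29*A
M = 179/2 (M = -5 + 9*(21/2) = -5 + 189/2 = 179/2 ≈ 89.500)
M - F(184, J(-3*2)) = 179/2 - (-29)*184 = 179/2 - 1*(-5336) = 179/2 + 5336 = 10851/2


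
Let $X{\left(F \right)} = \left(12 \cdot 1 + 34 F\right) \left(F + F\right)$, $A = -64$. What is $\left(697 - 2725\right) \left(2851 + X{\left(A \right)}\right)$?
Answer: $-567521604$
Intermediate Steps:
$X{\left(F \right)} = 2 F \left(12 + 34 F\right)$ ($X{\left(F \right)} = \left(12 + 34 F\right) 2 F = 2 F \left(12 + 34 F\right)$)
$\left(697 - 2725\right) \left(2851 + X{\left(A \right)}\right) = \left(697 - 2725\right) \left(2851 + 4 \left(-64\right) \left(6 + 17 \left(-64\right)\right)\right) = - 2028 \left(2851 + 4 \left(-64\right) \left(6 - 1088\right)\right) = - 2028 \left(2851 + 4 \left(-64\right) \left(-1082\right)\right) = - 2028 \left(2851 + 276992\right) = \left(-2028\right) 279843 = -567521604$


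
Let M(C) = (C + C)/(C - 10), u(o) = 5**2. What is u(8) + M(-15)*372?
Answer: 2357/5 ≈ 471.40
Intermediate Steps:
u(o) = 25
M(C) = 2*C/(-10 + C) (M(C) = (2*C)/(-10 + C) = 2*C/(-10 + C))
u(8) + M(-15)*372 = 25 + (2*(-15)/(-10 - 15))*372 = 25 + (2*(-15)/(-25))*372 = 25 + (2*(-15)*(-1/25))*372 = 25 + (6/5)*372 = 25 + 2232/5 = 2357/5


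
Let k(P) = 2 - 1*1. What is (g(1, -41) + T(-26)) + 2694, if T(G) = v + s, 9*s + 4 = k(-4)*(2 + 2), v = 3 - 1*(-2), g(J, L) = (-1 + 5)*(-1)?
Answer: 2695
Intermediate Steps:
k(P) = 1 (k(P) = 2 - 1 = 1)
g(J, L) = -4 (g(J, L) = 4*(-1) = -4)
v = 5 (v = 3 + 2 = 5)
s = 0 (s = -4/9 + (1*(2 + 2))/9 = -4/9 + (1*4)/9 = -4/9 + (1/9)*4 = -4/9 + 4/9 = 0)
T(G) = 5 (T(G) = 5 + 0 = 5)
(g(1, -41) + T(-26)) + 2694 = (-4 + 5) + 2694 = 1 + 2694 = 2695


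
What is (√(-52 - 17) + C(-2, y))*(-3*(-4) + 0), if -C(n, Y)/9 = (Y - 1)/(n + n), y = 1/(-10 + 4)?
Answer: -63/2 + 12*I*√69 ≈ -31.5 + 99.679*I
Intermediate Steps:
y = -⅙ (y = 1/(-6) = -⅙ ≈ -0.16667)
C(n, Y) = -9*(-1 + Y)/(2*n) (C(n, Y) = -9*(Y - 1)/(n + n) = -9*(-1 + Y)/(2*n))
(√(-52 - 17) + C(-2, y))*(-3*(-4) + 0) = (√(-52 - 17) + (9/2)*(1 - 1*(-⅙))/(-2))*(-3*(-4) + 0) = (√(-69) + (9/2)*(-½)*(1 + ⅙))*(12 + 0) = (I*√69 + (9/2)*(-½)*(7/6))*12 = (I*√69 - 21/8)*12 = (-21/8 + I*√69)*12 = -63/2 + 12*I*√69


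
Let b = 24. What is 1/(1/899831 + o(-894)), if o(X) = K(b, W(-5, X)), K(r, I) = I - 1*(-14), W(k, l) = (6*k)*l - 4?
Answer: 899831/24142465731 ≈ 3.7272e-5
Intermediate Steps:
W(k, l) = -4 + 6*k*l (W(k, l) = 6*k*l - 4 = -4 + 6*k*l)
K(r, I) = 14 + I (K(r, I) = I + 14 = 14 + I)
o(X) = 10 - 30*X (o(X) = 14 + (-4 + 6*(-5)*X) = 14 + (-4 - 30*X) = 10 - 30*X)
1/(1/899831 + o(-894)) = 1/(1/899831 + (10 - 30*(-894))) = 1/(1/899831 + (10 + 26820)) = 1/(1/899831 + 26830) = 1/(24142465731/899831) = 899831/24142465731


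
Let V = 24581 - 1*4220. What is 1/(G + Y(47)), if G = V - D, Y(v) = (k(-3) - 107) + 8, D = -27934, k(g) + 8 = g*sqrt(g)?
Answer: 48188/2322083371 + 3*I*sqrt(3)/2322083371 ≈ 2.0752e-5 + 2.2377e-9*I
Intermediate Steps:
k(g) = -8 + g**(3/2) (k(g) = -8 + g*sqrt(g) = -8 + g**(3/2))
V = 20361 (V = 24581 - 4220 = 20361)
Y(v) = -107 - 3*I*sqrt(3) (Y(v) = ((-8 + (-3)**(3/2)) - 107) + 8 = ((-8 - 3*I*sqrt(3)) - 107) + 8 = (-115 - 3*I*sqrt(3)) + 8 = -107 - 3*I*sqrt(3))
G = 48295 (G = 20361 - 1*(-27934) = 20361 + 27934 = 48295)
1/(G + Y(47)) = 1/(48295 + (-107 - 3*I*sqrt(3))) = 1/(48188 - 3*I*sqrt(3))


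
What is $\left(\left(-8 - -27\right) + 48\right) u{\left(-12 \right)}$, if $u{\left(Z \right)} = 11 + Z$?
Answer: $-67$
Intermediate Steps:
$\left(\left(-8 - -27\right) + 48\right) u{\left(-12 \right)} = \left(\left(-8 - -27\right) + 48\right) \left(11 - 12\right) = \left(\left(-8 + 27\right) + 48\right) \left(-1\right) = \left(19 + 48\right) \left(-1\right) = 67 \left(-1\right) = -67$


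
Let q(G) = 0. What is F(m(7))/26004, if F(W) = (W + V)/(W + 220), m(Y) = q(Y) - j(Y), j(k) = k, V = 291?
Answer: 1/19503 ≈ 5.1274e-5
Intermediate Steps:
m(Y) = -Y (m(Y) = 0 - Y = -Y)
F(W) = (291 + W)/(220 + W) (F(W) = (W + 291)/(W + 220) = (291 + W)/(220 + W))
F(m(7))/26004 = ((291 - 1*7)/(220 - 1*7))/26004 = ((291 - 7)/(220 - 7))*(1/26004) = (284/213)*(1/26004) = ((1/213)*284)*(1/26004) = (4/3)*(1/26004) = 1/19503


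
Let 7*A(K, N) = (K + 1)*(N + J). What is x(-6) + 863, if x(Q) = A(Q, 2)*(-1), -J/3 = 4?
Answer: 5991/7 ≈ 855.86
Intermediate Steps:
J = -12 (J = -3*4 = -12)
A(K, N) = (1 + K)*(-12 + N)/7 (A(K, N) = ((K + 1)*(N - 12))/7 = ((1 + K)*(-12 + N))/7 = (1 + K)*(-12 + N)/7)
x(Q) = 10/7 + 10*Q/7 (x(Q) = (-12/7 - 12*Q/7 + (⅐)*2 + (⅐)*Q*2)*(-1) = (-12/7 - 12*Q/7 + 2/7 + 2*Q/7)*(-1) = (-10/7 - 10*Q/7)*(-1) = 10/7 + 10*Q/7)
x(-6) + 863 = (10/7 + (10/7)*(-6)) + 863 = (10/7 - 60/7) + 863 = -50/7 + 863 = 5991/7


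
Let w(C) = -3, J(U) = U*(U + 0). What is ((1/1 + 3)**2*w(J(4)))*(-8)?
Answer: 384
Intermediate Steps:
J(U) = U**2 (J(U) = U*U = U**2)
((1/1 + 3)**2*w(J(4)))*(-8) = ((1/1 + 3)**2*(-3))*(-8) = ((1 + 3)**2*(-3))*(-8) = (4**2*(-3))*(-8) = (16*(-3))*(-8) = -48*(-8) = 384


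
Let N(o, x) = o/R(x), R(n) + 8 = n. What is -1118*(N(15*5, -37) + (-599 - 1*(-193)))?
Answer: 1367314/3 ≈ 4.5577e+5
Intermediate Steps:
R(n) = -8 + n
N(o, x) = o/(-8 + x)
-1118*(N(15*5, -37) + (-599 - 1*(-193))) = -1118*((15*5)/(-8 - 37) + (-599 - 1*(-193))) = -1118*(75/(-45) + (-599 + 193)) = -1118*(75*(-1/45) - 406) = -1118*(-5/3 - 406) = -1118*(-1223/3) = 1367314/3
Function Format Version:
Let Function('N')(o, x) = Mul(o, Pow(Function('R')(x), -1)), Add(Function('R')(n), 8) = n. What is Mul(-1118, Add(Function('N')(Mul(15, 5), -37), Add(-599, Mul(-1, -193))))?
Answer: Rational(1367314, 3) ≈ 4.5577e+5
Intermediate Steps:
Function('R')(n) = Add(-8, n)
Function('N')(o, x) = Mul(o, Pow(Add(-8, x), -1))
Mul(-1118, Add(Function('N')(Mul(15, 5), -37), Add(-599, Mul(-1, -193)))) = Mul(-1118, Add(Mul(Mul(15, 5), Pow(Add(-8, -37), -1)), Add(-599, Mul(-1, -193)))) = Mul(-1118, Add(Mul(75, Pow(-45, -1)), Add(-599, 193))) = Mul(-1118, Add(Mul(75, Rational(-1, 45)), -406)) = Mul(-1118, Add(Rational(-5, 3), -406)) = Mul(-1118, Rational(-1223, 3)) = Rational(1367314, 3)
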